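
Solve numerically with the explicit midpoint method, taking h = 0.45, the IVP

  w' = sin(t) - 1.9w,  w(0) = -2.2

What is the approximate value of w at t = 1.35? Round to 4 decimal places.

0.0896

Midpoint: k1 = f(t_n, w_n); k2 = f(t_n + h/2, w_n + (h/2)·k1); w_{n+1} = w_n + h·k2.
t=0.000000, w=-2.200000:
  k1 = f(0.000000, -2.200000) = 4.180000
  k2 = f(0.225000, -1.259500) = 2.616156
  w ← -2.200000 + 0.45·2.616156 = -1.022730
t=0.450000, w=-1.022730:
  k1 = f(0.450000, -1.022730) = 2.378152
  k2 = f(0.675000, -0.487645) = 1.551424
  w ← -1.022730 + 0.45·1.551424 = -0.324589
t=0.900000, w=-0.324589:
  k1 = f(0.900000, -0.324589) = 1.400046
  k2 = f(1.125000, -0.009579) = 0.920467
  w ← -0.324589 + 0.45·0.920467 = 0.089621
w(1.35) ≈ 0.0896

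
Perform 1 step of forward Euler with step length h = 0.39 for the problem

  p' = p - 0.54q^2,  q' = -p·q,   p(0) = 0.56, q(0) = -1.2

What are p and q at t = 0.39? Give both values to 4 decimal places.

0.4751, -0.9379

Euler on (p,q): p_{n+1} = p_n + h·p', q_{n+1} = q_n + h·q'.
0.000000: (0.560000, -1.200000); f=(-0.217600, 0.672000) → (0.475136, -0.937920)
(p(0.39), q(0.39)) ≈ (0.4751, -0.9379)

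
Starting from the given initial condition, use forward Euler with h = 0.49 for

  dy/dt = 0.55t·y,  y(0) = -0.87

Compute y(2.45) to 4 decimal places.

Euler: y_{n+1} = y_n + h·f(t_n, y_n).
t=0.000000, y=-0.870000: f=0.000000 → y ← -0.870000 + 0.49·0.000000 = -0.870000
t=0.490000, y=-0.870000: f=-0.234465 → y ← -0.870000 + 0.49·(-0.234465) = -0.984888
t=0.980000, y=-0.984888: f=-0.530855 → y ← -0.984888 + 0.49·(-0.530855) = -1.245007
t=1.470000, y=-1.245007: f=-1.006588 → y ← -1.245007 + 0.49·(-1.006588) = -1.738235
t=1.960000, y=-1.738235: f=-1.873817 → y ← -1.738235 + 0.49·(-1.873817) = -2.656405
y(2.45) ≈ -2.6564

-2.6564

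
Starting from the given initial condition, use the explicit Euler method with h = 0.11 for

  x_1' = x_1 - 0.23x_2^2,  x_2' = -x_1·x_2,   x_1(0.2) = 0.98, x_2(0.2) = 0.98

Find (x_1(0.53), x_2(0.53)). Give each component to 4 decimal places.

Euler on (x_1,x_2): x_1_{n+1} = x_1_n + h·x_1', x_2_{n+1} = x_2_n + h·x_2'.
0.200000: (0.980000, 0.980000); f=(0.759108, -0.960400) → (1.063502, 0.874356)
0.310000: (1.063502, 0.874356); f=(0.887667, -0.929879) → (1.161145, 0.772069)
0.420000: (1.161145, 0.772069); f=(1.024044, -0.896485) → (1.273790, 0.673456)
(x_1(0.53), x_2(0.53)) ≈ (1.2738, 0.6735)

1.2738, 0.6735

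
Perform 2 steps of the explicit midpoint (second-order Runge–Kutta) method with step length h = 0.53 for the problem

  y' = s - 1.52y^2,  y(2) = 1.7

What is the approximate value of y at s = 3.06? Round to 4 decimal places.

2.5472

Midpoint: k1 = f(s_n, y_n); k2 = f(s_n + h/2, y_n + (h/2)·k1); y_{n+1} = y_n + h·k2.
s=2.000000, y=1.700000:
  k1 = f(2.000000, 1.700000) = -2.392800
  k2 = f(2.265000, 1.065908) = 0.538037
  y ← 1.700000 + 0.53·0.538037 = 1.985160
s=2.530000, y=1.985160:
  k1 = f(2.530000, 1.985160) = -3.460105
  k2 = f(2.795000, 1.068232) = 1.060499
  y ← 1.985160 + 0.53·1.060499 = 2.547224
y(3.06) ≈ 2.5472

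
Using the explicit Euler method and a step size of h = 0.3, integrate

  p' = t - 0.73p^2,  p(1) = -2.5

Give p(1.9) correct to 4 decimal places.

Euler: p_{n+1} = p_n + h·f(t_n, p_n).
t=1.000000, p=-2.500000: f=-3.562500 → p ← -2.500000 + 0.3·(-3.562500) = -3.568750
t=1.300000, p=-3.568750: f=-7.997263 → p ← -3.568750 + 0.3·(-7.997263) = -5.967929
t=1.600000, p=-5.967929: f=-24.399808 → p ← -5.967929 + 0.3·(-24.399808) = -13.287871
p(1.9) ≈ -13.2879

-13.2879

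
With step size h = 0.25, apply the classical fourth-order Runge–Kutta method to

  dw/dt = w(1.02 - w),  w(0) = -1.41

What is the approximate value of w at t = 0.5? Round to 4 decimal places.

RK4: k1 = f(t_n, w_n); k2 = f(t_n + h/2, w_n + (h/2)·k1); k3 = f(t_n + h/2, w_n + (h/2)·k2); k4 = f(t_n + h, w_n + h·k3); w_{n+1} = w_n + (h/6)·(k1 + 2k2 + 2k3 + k4).
t=0.000000, w=-1.410000:
  k1 = f(0.000000, -1.410000) = -3.426300
  k2 = f(0.125000, -1.838287) = -5.254354
  k3 = f(0.125000, -2.066794) = -6.379769
  k4 = f(0.250000, -3.004942) = -12.094719
  w ← -1.410000 + (0.25/6)·(k1 + 2k2 + 2k3 + k4) = -3.026219
t=0.250000, w=-3.026219:
  k1 = f(0.250000, -3.026219) = -12.244747
  k2 = f(0.375000, -4.556813) = -25.412492
  k3 = f(0.375000, -6.202781) = -44.801326
  k4 = f(0.500000, -14.226551) = -216.905830
  w ← -3.026219 + (0.25/6)·(k1 + 2k2 + 2k3 + k4) = -18.425312
w(0.5) ≈ -18.4253

-18.4253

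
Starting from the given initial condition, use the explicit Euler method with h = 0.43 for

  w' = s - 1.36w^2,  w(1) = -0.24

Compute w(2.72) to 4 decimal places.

Euler: w_{n+1} = w_n + h·f(s_n, w_n).
s=1.000000, w=-0.240000: f=0.921664 → w ← -0.240000 + 0.43·0.921664 = 0.156316
s=1.430000, w=0.156316: f=1.396769 → w ← 0.156316 + 0.43·1.396769 = 0.756926
s=1.860000, w=0.756926: f=1.080805 → w ← 0.756926 + 0.43·1.080805 = 1.221672
s=2.290000, w=1.221672: f=0.260222 → w ← 1.221672 + 0.43·0.260222 = 1.333568
w(2.72) ≈ 1.3336

1.3336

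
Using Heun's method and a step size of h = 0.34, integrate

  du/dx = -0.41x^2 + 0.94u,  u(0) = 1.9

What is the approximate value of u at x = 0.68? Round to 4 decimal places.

3.5157

Heun: k1 = f(x_n, u_n); k2 = f(x_n + h, u_n + h·k1); u_{n+1} = u_n + (h/2)·(k1 + k2).
x=0.000000, u=1.900000:
  k1 = f(0.000000, 1.900000) = 1.786000
  k2 = f(0.340000, 2.507240) = 2.309410
  u ← 1.900000 + (0.34/2)·(1.786000 + 2.309410) = 2.596220
x=0.340000, u=2.596220:
  k1 = f(0.340000, 2.596220) = 2.393050
  k2 = f(0.680000, 3.409857) = 3.015681
  u ← 2.596220 + (0.34/2)·(2.393050 + 3.015681) = 3.515704
u(0.68) ≈ 3.5157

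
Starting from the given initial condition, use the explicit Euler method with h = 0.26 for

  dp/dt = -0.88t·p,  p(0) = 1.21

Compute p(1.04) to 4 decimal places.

Euler: p_{n+1} = p_n + h·f(t_n, p_n).
t=0.000000, p=1.210000: f=0.000000 → p ← 1.210000 + 0.26·0.000000 = 1.210000
t=0.260000, p=1.210000: f=-0.276848 → p ← 1.210000 + 0.26·(-0.276848) = 1.138020
t=0.520000, p=1.138020: f=-0.520758 → p ← 1.138020 + 0.26·(-0.520758) = 1.002623
t=0.780000, p=1.002623: f=-0.688200 → p ← 1.002623 + 0.26·(-0.688200) = 0.823690
p(1.04) ≈ 0.8237

0.8237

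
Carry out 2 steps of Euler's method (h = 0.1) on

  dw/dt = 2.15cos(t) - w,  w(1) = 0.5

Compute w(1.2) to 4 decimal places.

0.6071

Euler: w_{n+1} = w_n + h·f(t_n, w_n).
t=1.000000, w=0.500000: f=0.661650 → w ← 0.500000 + 0.1·0.661650 = 0.566165
t=1.100000, w=0.566165: f=0.409067 → w ← 0.566165 + 0.1·0.409067 = 0.607072
w(1.2) ≈ 0.6071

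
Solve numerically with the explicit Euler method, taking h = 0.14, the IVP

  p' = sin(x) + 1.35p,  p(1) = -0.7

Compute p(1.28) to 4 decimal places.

-0.7223

Euler: p_{n+1} = p_n + h·f(x_n, p_n).
x=1.000000, p=-0.700000: f=-0.103529 → p ← -0.700000 + 0.14·(-0.103529) = -0.714494
x=1.140000, p=-0.714494: f=-0.055933 → p ← -0.714494 + 0.14·(-0.055933) = -0.722325
p(1.28) ≈ -0.7223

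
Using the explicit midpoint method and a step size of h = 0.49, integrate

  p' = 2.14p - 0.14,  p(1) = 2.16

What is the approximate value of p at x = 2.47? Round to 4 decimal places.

Midpoint: k1 = f(x_n, p_n); k2 = f(x_n + h/2, p_n + (h/2)·k1); p_{n+1} = p_n + h·k2.
x=1.000000, p=2.160000:
  k1 = f(1.000000, 2.160000) = 4.482400
  k2 = f(1.245000, 3.258188) = 6.832522
  p ← 2.160000 + 0.49·6.832522 = 5.507936
x=1.490000, p=5.507936:
  k1 = f(1.490000, 5.507936) = 11.646983
  k2 = f(1.735000, 8.361447) = 17.753496
  p ← 5.507936 + 0.49·17.753496 = 14.207149
x=1.980000, p=14.207149:
  k1 = f(1.980000, 14.207149) = 30.263299
  k2 = f(2.225000, 21.621657) = 46.130346
  p ← 14.207149 + 0.49·46.130346 = 36.811019
p(2.47) ≈ 36.8110

36.8110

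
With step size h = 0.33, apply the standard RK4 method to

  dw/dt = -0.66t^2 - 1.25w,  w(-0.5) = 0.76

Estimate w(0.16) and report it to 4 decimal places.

RK4: k1 = f(t_n, w_n); k2 = f(t_n + h/2, w_n + (h/2)·k1); k3 = f(t_n + h/2, w_n + (h/2)·k2); k4 = f(t_n + h, w_n + h·k3); w_{n+1} = w_n + (h/6)·(k1 + 2k2 + 2k3 + k4).
t=-0.500000, w=0.760000:
  k1 = f(-0.500000, 0.760000) = -1.115000
  k2 = f(-0.335000, 0.576025) = -0.794100
  k3 = f(-0.335000, 0.628974) = -0.860285
  k4 = f(-0.170000, 0.476106) = -0.614206
  w ← 0.760000 + (0.33/6)·(k1 + 2k2 + 2k3 + k4) = 0.482911
t=-0.170000, w=0.482911:
  k1 = f(-0.170000, 0.482911) = -0.622713
  k2 = f(-0.005000, 0.380164) = -0.475221
  k3 = f(-0.005000, 0.404500) = -0.505641
  k4 = f(0.160000, 0.316050) = -0.411958
  w ← 0.482911 + (0.33/6)·(k1 + 2k2 + 2k3 + k4) = 0.318110
w(0.16) ≈ 0.3181

0.3181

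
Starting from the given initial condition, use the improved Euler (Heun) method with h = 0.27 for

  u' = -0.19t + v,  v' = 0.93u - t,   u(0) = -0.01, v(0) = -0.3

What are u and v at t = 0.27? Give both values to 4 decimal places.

-0.0983, -0.3491

Heun on (u,v): k1 = f(t_n, state_n); k2 = f(t_n + h, state_n + h·k1); state_{n+1} = state_n + (h/2)·(k1 + k2).
0.000000: (-0.010000, -0.300000)
  k1 = (-0.300000, -0.009300)
  predictor → (-0.091000, -0.302511)
  k2 = (-0.353811, -0.354630)
  → (-0.098264, -0.349131)
(u(0.27), v(0.27)) ≈ (-0.0983, -0.3491)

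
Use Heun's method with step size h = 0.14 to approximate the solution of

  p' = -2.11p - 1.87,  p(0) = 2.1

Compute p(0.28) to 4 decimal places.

Heun: k1 = f(x_n, p_n); k2 = f(x_n + h, p_n + h·k1); p_{n+1} = p_n + (h/2)·(k1 + k2).
x=0.000000, p=2.100000:
  k1 = f(0.000000, 2.100000) = -6.301000
  k2 = f(0.140000, 1.217860) = -4.439685
  p ← 2.100000 + (0.14/2)·(-6.301000 + (-4.439685)) = 1.348152
x=0.140000, p=1.348152:
  k1 = f(0.140000, 1.348152) = -4.714601
  k2 = f(0.280000, 0.688108) = -3.321908
  p ← 1.348152 + (0.14/2)·(-4.714601 + (-3.321908)) = 0.785596
p(0.28) ≈ 0.7856

0.7856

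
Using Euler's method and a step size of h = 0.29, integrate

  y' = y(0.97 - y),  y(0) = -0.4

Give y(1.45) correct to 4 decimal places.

-3.7217

Euler: y_{n+1} = y_n + h·f(x_n, y_n).
x=0.000000, y=-0.400000: f=-0.548000 → y ← -0.400000 + 0.29·(-0.548000) = -0.558920
x=0.290000, y=-0.558920: f=-0.854544 → y ← -0.558920 + 0.29·(-0.854544) = -0.806738
x=0.580000, y=-0.806738: f=-1.433361 → y ← -0.806738 + 0.29·(-1.433361) = -1.222413
x=0.870000, y=-1.222413: f=-2.680033 → y ← -1.222413 + 0.29·(-2.680033) = -1.999622
x=1.160000, y=-1.999622: f=-5.938122 → y ← -1.999622 + 0.29·(-5.938122) = -3.721677
y(1.45) ≈ -3.7217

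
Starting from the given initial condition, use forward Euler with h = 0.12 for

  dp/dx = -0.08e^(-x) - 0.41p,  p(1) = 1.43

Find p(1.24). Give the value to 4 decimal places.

1.2863

Euler: p_{n+1} = p_n + h·f(x_n, p_n).
x=1.000000, p=1.430000: f=-0.615730 → p ← 1.430000 + 0.12·(-0.615730) = 1.356112
x=1.120000, p=1.356112: f=-0.582108 → p ← 1.356112 + 0.12·(-0.582108) = 1.286259
p(1.24) ≈ 1.2863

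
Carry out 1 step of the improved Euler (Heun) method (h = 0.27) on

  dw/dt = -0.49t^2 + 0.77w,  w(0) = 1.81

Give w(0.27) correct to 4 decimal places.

Heun: k1 = f(t_n, w_n); k2 = f(t_n + h, w_n + h·k1); w_{n+1} = w_n + (h/2)·(k1 + k2).
t=0.000000, w=1.810000:
  k1 = f(0.000000, 1.810000) = 1.393700
  k2 = f(0.270000, 2.186299) = 1.647729
  w ← 1.810000 + (0.27/2)·(1.393700 + 1.647729) = 2.220593
w(0.27) ≈ 2.2206

2.2206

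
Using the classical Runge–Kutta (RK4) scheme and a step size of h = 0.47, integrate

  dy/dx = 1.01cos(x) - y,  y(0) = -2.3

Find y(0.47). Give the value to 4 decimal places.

RK4: k1 = f(x_n, y_n); k2 = f(x_n + h/2, y_n + (h/2)·k1); k3 = f(x_n + h/2, y_n + (h/2)·k2); k4 = f(x_n + h, y_n + h·k3); y_{n+1} = y_n + (h/6)·(k1 + 2k2 + 2k3 + k4).
x=0.000000, y=-2.300000:
  k1 = f(0.000000, -2.300000) = 3.310000
  k2 = f(0.235000, -1.522150) = 2.504389
  k3 = f(0.235000, -1.711468) = 2.693708
  k4 = f(0.470000, -1.033957) = 1.934441
  y ← -2.300000 + (0.47/6)·(k1 + 2k2 + 2k3 + k4) = -1.074817
y(0.47) ≈ -1.0748

-1.0748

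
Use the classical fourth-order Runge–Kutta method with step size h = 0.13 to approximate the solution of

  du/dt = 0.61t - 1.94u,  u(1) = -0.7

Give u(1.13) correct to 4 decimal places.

RK4: k1 = f(t_n, u_n); k2 = f(t_n + h/2, u_n + (h/2)·k1); k3 = f(t_n + h/2, u_n + (h/2)·k2); k4 = f(t_n + h, u_n + h·k3); u_{n+1} = u_n + (h/6)·(k1 + 2k2 + 2k3 + k4).
t=1.000000, u=-0.700000:
  k1 = f(1.000000, -0.700000) = 1.968000
  k2 = f(1.065000, -0.572080) = 1.759485
  k3 = f(1.065000, -0.585633) = 1.785779
  k4 = f(1.130000, -0.467849) = 1.596927
  u ← -0.700000 + (0.13/6)·(k1 + 2k2 + 2k3 + k4) = -0.469132
u(1.13) ≈ -0.4691

-0.4691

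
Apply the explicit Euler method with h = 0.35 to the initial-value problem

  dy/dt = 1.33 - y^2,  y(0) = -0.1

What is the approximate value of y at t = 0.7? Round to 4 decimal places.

0.7816

Euler: y_{n+1} = y_n + h·f(t_n, y_n).
t=0.000000, y=-0.100000: f=1.320000 → y ← -0.100000 + 0.35·1.320000 = 0.362000
t=0.350000, y=0.362000: f=1.198956 → y ← 0.362000 + 0.35·1.198956 = 0.781635
y(0.7) ≈ 0.7816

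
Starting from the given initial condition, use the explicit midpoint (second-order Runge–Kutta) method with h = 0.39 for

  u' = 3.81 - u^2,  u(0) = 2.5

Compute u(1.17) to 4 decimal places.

Midpoint: k1 = f(s_n, u_n); k2 = f(s_n + h/2, u_n + (h/2)·k1); u_{n+1} = u_n + h·k2.
s=0.000000, u=2.500000:
  k1 = f(0.000000, 2.500000) = -2.440000
  k2 = f(0.195000, 2.024200) = -0.287386
  u ← 2.500000 + 0.39·(-0.287386) = 2.387920
s=0.390000, u=2.387920:
  k1 = f(0.390000, 2.387920) = -1.892160
  k2 = f(0.585000, 2.018948) = -0.266153
  u ← 2.387920 + 0.39·(-0.266153) = 2.284120
s=0.780000, u=2.284120:
  k1 = f(0.780000, 2.284120) = -1.407205
  k2 = f(0.975000, 2.009715) = -0.228955
  u ← 2.284120 + 0.39·(-0.228955) = 2.194828
u(1.17) ≈ 2.1948

2.1948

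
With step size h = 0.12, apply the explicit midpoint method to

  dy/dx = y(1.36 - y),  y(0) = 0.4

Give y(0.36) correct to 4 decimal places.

Midpoint: k1 = f(x_n, y_n); k2 = f(x_n + h/2, y_n + (h/2)·k1); y_{n+1} = y_n + h·k2.
x=0.000000, y=0.400000:
  k1 = f(0.000000, 0.400000) = 0.384000
  k2 = f(0.060000, 0.423040) = 0.396372
  y ← 0.400000 + 0.12·0.396372 = 0.447565
x=0.120000, y=0.447565:
  k1 = f(0.120000, 0.447565) = 0.408374
  k2 = f(0.180000, 0.472067) = 0.419164
  y ← 0.447565 + 0.12·0.419164 = 0.497864
x=0.240000, y=0.497864:
  k1 = f(0.240000, 0.497864) = 0.429227
  k2 = f(0.300000, 0.523618) = 0.437945
  y ← 0.497864 + 0.12·0.437945 = 0.550418
y(0.36) ≈ 0.5504

0.5504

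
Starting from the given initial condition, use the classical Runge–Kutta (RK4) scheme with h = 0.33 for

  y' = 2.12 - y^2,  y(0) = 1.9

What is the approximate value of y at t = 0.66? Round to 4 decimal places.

RK4: k1 = f(t_n, y_n); k2 = f(t_n + h/2, y_n + (h/2)·k1); k3 = f(t_n + h/2, y_n + (h/2)·k2); k4 = f(t_n + h, y_n + h·k3); y_{n+1} = y_n + (h/6)·(k1 + 2k2 + 2k3 + k4).
t=0.000000, y=1.900000:
  k1 = f(0.000000, 1.900000) = -1.490000
  k2 = f(0.165000, 1.654150) = -0.616212
  k3 = f(0.165000, 1.798325) = -1.113973
  k4 = f(0.330000, 1.532389) = -0.228216
  y ← 1.900000 + (0.33/6)·(k1 + 2k2 + 2k3 + k4) = 1.615178
t=0.330000, y=1.615178:
  k1 = f(0.330000, 1.615178) = -0.488799
  k2 = f(0.495000, 1.534526) = -0.234770
  k3 = f(0.495000, 1.576441) = -0.365165
  k4 = f(0.660000, 1.494673) = -0.114048
  y ← 1.615178 + (0.33/6)·(k1 + 2k2 + 2k3 + k4) = 1.516028
y(0.66) ≈ 1.5160

1.5160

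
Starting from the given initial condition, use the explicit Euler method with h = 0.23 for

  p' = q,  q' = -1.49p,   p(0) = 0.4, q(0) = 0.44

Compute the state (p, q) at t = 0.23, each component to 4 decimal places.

Euler on (p,q): p_{n+1} = p_n + h·p', q_{n+1} = q_n + h·q'.
0.000000: (0.400000, 0.440000); f=(0.440000, -0.596000) → (0.501200, 0.302920)
(p(0.23), q(0.23)) ≈ (0.5012, 0.3029)

0.5012, 0.3029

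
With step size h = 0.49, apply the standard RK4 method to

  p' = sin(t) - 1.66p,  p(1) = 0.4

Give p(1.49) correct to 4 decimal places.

0.4953

RK4: k1 = f(t_n, p_n); k2 = f(t_n + h/2, p_n + (h/2)·k1); k3 = f(t_n + h/2, p_n + (h/2)·k2); k4 = f(t_n + h, p_n + h·k3); p_{n+1} = p_n + (h/6)·(k1 + 2k2 + 2k3 + k4).
t=1.000000, p=0.400000:
  k1 = f(1.000000, 0.400000) = 0.177471
  k2 = f(1.245000, 0.443480) = 0.211219
  k3 = f(1.245000, 0.451749) = 0.197494
  k4 = f(1.490000, 0.496772) = 0.172097
  p ← 0.400000 + (0.49/6)·(k1 + 2k2 + 2k3 + k4) = 0.495304
p(1.49) ≈ 0.4953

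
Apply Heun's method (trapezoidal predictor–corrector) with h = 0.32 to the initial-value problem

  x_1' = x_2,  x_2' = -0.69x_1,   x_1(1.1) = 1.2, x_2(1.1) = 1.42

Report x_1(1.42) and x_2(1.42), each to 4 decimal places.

1.6120, 1.1049

Heun on (x_1,x_2): k1 = f(s_n, state_n); k2 = f(s_n + h, state_n + h·k1); state_{n+1} = state_n + (h/2)·(k1 + k2).
1.100000: (1.200000, 1.420000)
  k1 = (1.420000, -0.828000)
  predictor → (1.654400, 1.155040)
  k2 = (1.155040, -1.141536)
  → (1.612006, 1.104874)
(x_1(1.42), x_2(1.42)) ≈ (1.6120, 1.1049)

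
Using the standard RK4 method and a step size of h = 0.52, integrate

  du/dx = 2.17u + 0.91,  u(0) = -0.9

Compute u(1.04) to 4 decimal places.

-4.9555

RK4: k1 = f(x_n, u_n); k2 = f(x_n + h/2, u_n + (h/2)·k1); k3 = f(x_n + h/2, u_n + (h/2)·k2); k4 = f(x_n + h, u_n + h·k3); u_{n+1} = u_n + (h/6)·(k1 + 2k2 + 2k3 + k4).
x=0.000000, u=-0.900000:
  k1 = f(0.000000, -0.900000) = -1.043000
  k2 = f(0.260000, -1.171180) = -1.631461
  k3 = f(0.260000, -1.324180) = -1.963470
  k4 = f(0.520000, -1.921004) = -3.258580
  u ← -0.900000 + (0.52/6)·(k1 + 2k2 + 2k3 + k4) = -1.895925
x=0.520000, u=-1.895925:
  k1 = f(0.520000, -1.895925) = -3.204157
  k2 = f(0.780000, -2.729006) = -5.011942
  k3 = f(0.780000, -3.199030) = -6.031895
  k4 = f(1.040000, -5.032510) = -10.010547
  u ← -1.895925 + (0.52/6)·(k1 + 2k2 + 2k3 + k4) = -4.955464
u(1.04) ≈ -4.9555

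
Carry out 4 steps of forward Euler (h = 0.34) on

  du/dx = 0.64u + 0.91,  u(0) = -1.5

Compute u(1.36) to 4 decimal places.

Euler: u_{n+1} = u_n + h·f(x_n, u_n).
x=0.000000, u=-1.500000: f=-0.050000 → u ← -1.500000 + 0.34·(-0.050000) = -1.517000
x=0.340000, u=-1.517000: f=-0.060880 → u ← -1.517000 + 0.34·(-0.060880) = -1.537699
x=0.680000, u=-1.537699: f=-0.074127 → u ← -1.537699 + 0.34·(-0.074127) = -1.562903
x=1.020000, u=-1.562903: f=-0.090258 → u ← -1.562903 + 0.34·(-0.090258) = -1.593590
u(1.36) ≈ -1.5936

-1.5936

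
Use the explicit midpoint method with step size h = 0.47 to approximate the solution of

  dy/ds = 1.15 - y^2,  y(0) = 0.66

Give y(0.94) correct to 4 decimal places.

0.9791

Midpoint: k1 = f(s_n, y_n); k2 = f(s_n + h/2, y_n + (h/2)·k1); y_{n+1} = y_n + h·k2.
s=0.000000, y=0.660000:
  k1 = f(0.000000, 0.660000) = 0.714400
  k2 = f(0.235000, 0.827884) = 0.464608
  y ← 0.660000 + 0.47·0.464608 = 0.878366
s=0.470000, y=0.878366:
  k1 = f(0.470000, 0.878366) = 0.378474
  k2 = f(0.705000, 0.967307) = 0.214317
  y ← 0.878366 + 0.47·0.214317 = 0.979095
y(0.94) ≈ 0.9791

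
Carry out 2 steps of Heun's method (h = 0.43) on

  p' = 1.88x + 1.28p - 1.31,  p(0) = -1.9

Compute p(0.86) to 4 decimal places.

-6.5310

Heun: k1 = f(x_n, p_n); k2 = f(x_n + h, p_n + h·k1); p_{n+1} = p_n + (h/2)·(k1 + k2).
x=0.000000, p=-1.900000:
  k1 = f(0.000000, -1.900000) = -3.742000
  k2 = f(0.430000, -3.509060) = -4.993197
  p ← -1.900000 + (0.43/2)·(-3.742000 + (-4.993197)) = -3.778067
x=0.430000, p=-3.778067:
  k1 = f(0.430000, -3.778067) = -5.337526
  k2 = f(0.860000, -6.073204) = -7.466901
  p ← -3.778067 + (0.43/2)·(-5.337526 + (-7.466901)) = -6.531019
p(0.86) ≈ -6.5310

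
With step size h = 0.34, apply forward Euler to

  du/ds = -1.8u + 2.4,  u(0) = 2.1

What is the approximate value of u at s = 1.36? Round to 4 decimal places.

Euler: u_{n+1} = u_n + h·f(s_n, u_n).
s=0.000000, u=2.100000: f=-1.380000 → u ← 2.100000 + 0.34·(-1.380000) = 1.630800
s=0.340000, u=1.630800: f=-0.535440 → u ← 1.630800 + 0.34·(-0.535440) = 1.448750
s=0.680000, u=1.448750: f=-0.207751 → u ← 1.448750 + 0.34·(-0.207751) = 1.378115
s=1.020000, u=1.378115: f=-0.080607 → u ← 1.378115 + 0.34·(-0.080607) = 1.350709
u(1.36) ≈ 1.3507

1.3507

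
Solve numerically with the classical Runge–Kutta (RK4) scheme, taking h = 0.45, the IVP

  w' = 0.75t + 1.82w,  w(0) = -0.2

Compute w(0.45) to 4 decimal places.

-0.3520

RK4: k1 = f(t_n, w_n); k2 = f(t_n + h/2, w_n + (h/2)·k1); k3 = f(t_n + h/2, w_n + (h/2)·k2); k4 = f(t_n + h, w_n + h·k3); w_{n+1} = w_n + (h/6)·(k1 + 2k2 + 2k3 + k4).
t=0.000000, w=-0.200000:
  k1 = f(0.000000, -0.200000) = -0.364000
  k2 = f(0.225000, -0.281900) = -0.344308
  k3 = f(0.225000, -0.277469) = -0.336244
  k4 = f(0.450000, -0.351310) = -0.301884
  w ← -0.200000 + (0.45/6)·(k1 + 2k2 + 2k3 + k4) = -0.352024
w(0.45) ≈ -0.3520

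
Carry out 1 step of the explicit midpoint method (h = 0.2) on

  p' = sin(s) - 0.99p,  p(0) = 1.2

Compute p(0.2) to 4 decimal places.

1.0059

Midpoint: k1 = f(s_n, p_n); k2 = f(s_n + h/2, p_n + (h/2)·k1); p_{n+1} = p_n + h·k2.
s=0.000000, p=1.200000:
  k1 = f(0.000000, 1.200000) = -1.188000
  k2 = f(0.100000, 1.081200) = -0.970555
  p ← 1.200000 + 0.2·(-0.970555) = 1.005889
p(0.2) ≈ 1.0059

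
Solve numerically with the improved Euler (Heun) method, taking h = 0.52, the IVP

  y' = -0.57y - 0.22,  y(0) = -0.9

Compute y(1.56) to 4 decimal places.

Heun: k1 = f(x_n, y_n); k2 = f(x_n + h, y_n + h·k1); y_{n+1} = y_n + (h/2)·(k1 + k2).
x=0.000000, y=-0.900000:
  k1 = f(0.000000, -0.900000) = 0.293000
  k2 = f(0.520000, -0.747640) = 0.206155
  y ← -0.900000 + (0.52/2)·(0.293000 + 0.206155) = -0.770220
x=0.520000, y=-0.770220:
  k1 = f(0.520000, -0.770220) = 0.219025
  k2 = f(1.040000, -0.656327) = 0.154106
  y ← -0.770220 + (0.52/2)·(0.219025 + 0.154106) = -0.673206
x=1.040000, y=-0.673206:
  k1 = f(1.040000, -0.673206) = 0.163727
  k2 = f(1.560000, -0.588067) = 0.115198
  y ← -0.673206 + (0.52/2)·(0.163727 + 0.115198) = -0.600685
y(1.56) ≈ -0.6007

-0.6007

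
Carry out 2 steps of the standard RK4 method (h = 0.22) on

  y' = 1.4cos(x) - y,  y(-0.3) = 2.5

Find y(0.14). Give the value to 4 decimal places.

2.1035

RK4: k1 = f(x_n, y_n); k2 = f(x_n + h/2, y_n + (h/2)·k1); k3 = f(x_n + h/2, y_n + (h/2)·k2); k4 = f(x_n + h, y_n + h·k3); y_{n+1} = y_n + (h/6)·(k1 + 2k2 + 2k3 + k4).
x=-0.300000, y=2.500000:
  k1 = f(-0.300000, 2.500000) = -1.162529
  k2 = f(-0.190000, 2.372122) = -0.997316
  k3 = f(-0.190000, 2.390295) = -1.015489
  k4 = f(-0.080000, 2.276592) = -0.881070
  y ← 2.500000 + (0.22/6)·(k1 + 2k2 + 2k3 + k4) = 2.277462
x=-0.080000, y=2.277462:
  k1 = f(-0.080000, 2.277462) = -0.881940
  k2 = f(0.030000, 2.180449) = -0.781079
  k3 = f(0.030000, 2.191544) = -0.792174
  k4 = f(0.140000, 2.103184) = -0.716882
  y ← 2.277462 + (0.22/6)·(k1 + 2k2 + 2k3 + k4) = 2.103467
y(0.14) ≈ 2.1035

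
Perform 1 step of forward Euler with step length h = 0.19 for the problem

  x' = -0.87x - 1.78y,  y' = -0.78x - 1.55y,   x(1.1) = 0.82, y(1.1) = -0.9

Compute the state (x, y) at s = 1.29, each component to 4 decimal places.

0.9888, -0.7565

Euler on (x,y): x_{n+1} = x_n + h·x', y_{n+1} = y_n + h·y'.
1.100000: (0.820000, -0.900000); f=(0.888600, 0.755400) → (0.988834, -0.756474)
(x(1.29), y(1.29)) ≈ (0.9888, -0.7565)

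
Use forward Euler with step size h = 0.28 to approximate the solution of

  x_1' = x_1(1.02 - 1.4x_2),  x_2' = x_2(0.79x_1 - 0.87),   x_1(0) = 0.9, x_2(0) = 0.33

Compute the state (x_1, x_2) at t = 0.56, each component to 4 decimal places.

Euler on (x_1,x_2): x_1_{n+1} = x_1_n + h·x_1', x_2_{n+1} = x_2_n + h·x_2'.
0.000000: (0.900000, 0.330000); f=(0.502200, -0.052470) → (1.040616, 0.315308)
0.280000: (1.040616, 0.315308); f=(0.602067, -0.015107) → (1.209195, 0.311078)
(x_1(0.56), x_2(0.56)) ≈ (1.2092, 0.3111)

1.2092, 0.3111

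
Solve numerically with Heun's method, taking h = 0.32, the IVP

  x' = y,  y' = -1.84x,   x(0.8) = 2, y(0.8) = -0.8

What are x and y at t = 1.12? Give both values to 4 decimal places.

Heun on (x,y): k1 = f(t_n, state_n); k2 = f(t_n + h, state_n + h·k1); state_{n+1} = state_n + (h/2)·(k1 + k2).
0.800000: (2.000000, -0.800000)
  k1 = (-0.800000, -3.680000)
  predictor → (1.744000, -1.977600)
  k2 = (-1.977600, -3.208960)
  → (1.555584, -1.902234)
(x(1.12), y(1.12)) ≈ (1.5556, -1.9022)

1.5556, -1.9022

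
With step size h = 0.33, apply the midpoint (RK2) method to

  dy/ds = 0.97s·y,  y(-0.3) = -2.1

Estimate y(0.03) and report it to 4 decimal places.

-2.0136

Midpoint: k1 = f(s_n, y_n); k2 = f(s_n + h/2, y_n + (h/2)·k1); y_{n+1} = y_n + h·k2.
s=-0.300000, y=-2.100000:
  k1 = f(-0.300000, -2.100000) = 0.611100
  k2 = f(-0.135000, -1.999169) = 0.261791
  y ← -2.100000 + 0.33·0.261791 = -2.013609
y(0.03) ≈ -2.0136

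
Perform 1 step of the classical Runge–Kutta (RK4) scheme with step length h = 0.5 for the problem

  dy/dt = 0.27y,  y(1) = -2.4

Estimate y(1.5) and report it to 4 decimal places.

-2.7469

RK4: k1 = f(t_n, y_n); k2 = f(t_n + h/2, y_n + (h/2)·k1); k3 = f(t_n + h/2, y_n + (h/2)·k2); k4 = f(t_n + h, y_n + h·k3); y_{n+1} = y_n + (h/6)·(k1 + 2k2 + 2k3 + k4).
t=1.000000, y=-2.400000:
  k1 = f(1.000000, -2.400000) = -0.648000
  k2 = f(1.250000, -2.562000) = -0.691740
  k3 = f(1.250000, -2.572935) = -0.694692
  k4 = f(1.500000, -2.747346) = -0.741783
  y ← -2.400000 + (0.5/6)·(k1 + 2k2 + 2k3 + k4) = -2.746887
y(1.5) ≈ -2.7469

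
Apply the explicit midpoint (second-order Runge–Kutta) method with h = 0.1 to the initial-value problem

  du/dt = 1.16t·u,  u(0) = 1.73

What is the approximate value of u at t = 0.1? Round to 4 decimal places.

1.7400

Midpoint: k1 = f(t_n, u_n); k2 = f(t_n + h/2, u_n + (h/2)·k1); u_{n+1} = u_n + h·k2.
t=0.000000, u=1.730000:
  k1 = f(0.000000, 1.730000) = 0.000000
  k2 = f(0.050000, 1.730000) = 0.100340
  u ← 1.730000 + 0.1·0.100340 = 1.740034
u(0.1) ≈ 1.7400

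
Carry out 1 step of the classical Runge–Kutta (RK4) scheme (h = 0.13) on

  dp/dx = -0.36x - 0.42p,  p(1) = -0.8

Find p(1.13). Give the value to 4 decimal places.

-0.8060

RK4: k1 = f(x_n, p_n); k2 = f(x_n + h/2, p_n + (h/2)·k1); k3 = f(x_n + h/2, p_n + (h/2)·k2); k4 = f(x_n + h, p_n + h·k3); p_{n+1} = p_n + (h/6)·(k1 + 2k2 + 2k3 + k4).
x=1.000000, p=-0.800000:
  k1 = f(1.000000, -0.800000) = -0.024000
  k2 = f(1.065000, -0.801560) = -0.046745
  k3 = f(1.065000, -0.803038) = -0.046124
  k4 = f(1.130000, -0.805996) = -0.068282
  p ← -0.800000 + (0.13/6)·(k1 + 2k2 + 2k3 + k4) = -0.806024
p(1.13) ≈ -0.8060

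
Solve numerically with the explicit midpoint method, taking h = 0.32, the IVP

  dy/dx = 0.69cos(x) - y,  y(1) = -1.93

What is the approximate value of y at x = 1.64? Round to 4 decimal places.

-0.9701

Midpoint: k1 = f(x_n, y_n); k2 = f(x_n + h/2, y_n + (h/2)·k1); y_{n+1} = y_n + h·k2.
x=1.000000, y=-1.930000:
  k1 = f(1.000000, -1.930000) = 2.302809
  k2 = f(1.160000, -1.561551) = 1.837095
  y ← -1.930000 + 0.32·1.837095 = -1.342130
x=1.320000, y=-1.342130:
  k1 = f(1.320000, -1.342130) = 1.513371
  k2 = f(1.480000, -1.099990) = 1.162554
  y ← -1.342130 + 0.32·1.162554 = -0.970112
y(1.64) ≈ -0.9701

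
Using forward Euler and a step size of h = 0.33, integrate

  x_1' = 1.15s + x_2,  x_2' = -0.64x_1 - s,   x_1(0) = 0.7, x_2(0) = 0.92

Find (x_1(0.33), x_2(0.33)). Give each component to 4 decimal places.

1.0036, 0.7722

Euler on (x_1,x_2): x_1_{n+1} = x_1_n + h·x_1', x_2_{n+1} = x_2_n + h·x_2'.
0.000000: (0.700000, 0.920000); f=(0.920000, -0.448000) → (1.003600, 0.772160)
(x_1(0.33), x_2(0.33)) ≈ (1.0036, 0.7722)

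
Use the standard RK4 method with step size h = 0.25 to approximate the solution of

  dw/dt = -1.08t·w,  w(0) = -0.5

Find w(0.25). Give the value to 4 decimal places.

-0.4834

RK4: k1 = f(t_n, w_n); k2 = f(t_n + h/2, w_n + (h/2)·k1); k3 = f(t_n + h/2, w_n + (h/2)·k2); k4 = f(t_n + h, w_n + h·k3); w_{n+1} = w_n + (h/6)·(k1 + 2k2 + 2k3 + k4).
t=0.000000, w=-0.500000:
  k1 = f(0.000000, -0.500000) = 0.000000
  k2 = f(0.125000, -0.500000) = 0.067500
  k3 = f(0.125000, -0.491563) = 0.066361
  k4 = f(0.250000, -0.483410) = 0.130521
  w ← -0.500000 + (0.25/6)·(k1 + 2k2 + 2k3 + k4) = -0.483407
w(0.25) ≈ -0.4834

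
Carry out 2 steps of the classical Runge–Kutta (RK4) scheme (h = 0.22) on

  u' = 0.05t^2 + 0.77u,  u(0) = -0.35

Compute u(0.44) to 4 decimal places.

RK4: k1 = f(t_n, u_n); k2 = f(t_n + h/2, u_n + (h/2)·k1); k3 = f(t_n + h/2, u_n + (h/2)·k2); k4 = f(t_n + h, u_n + h·k3); u_{n+1} = u_n + (h/6)·(k1 + 2k2 + 2k3 + k4).
t=0.000000, u=-0.350000:
  k1 = f(0.000000, -0.350000) = -0.269500
  k2 = f(0.110000, -0.379645) = -0.291722
  k3 = f(0.110000, -0.382089) = -0.293604
  k4 = f(0.220000, -0.414593) = -0.316816
  u ← -0.350000 + (0.22/6)·(k1 + 2k2 + 2k3 + k4) = -0.414422
t=0.220000, u=-0.414422:
  k1 = f(0.220000, -0.414422) = -0.316685
  k2 = f(0.330000, -0.449257) = -0.340483
  k3 = f(0.330000, -0.451875) = -0.342499
  k4 = f(0.440000, -0.489772) = -0.367444
  u ← -0.414422 + (0.22/6)·(k1 + 2k2 + 2k3 + k4) = -0.489592
u(0.44) ≈ -0.4896

-0.4896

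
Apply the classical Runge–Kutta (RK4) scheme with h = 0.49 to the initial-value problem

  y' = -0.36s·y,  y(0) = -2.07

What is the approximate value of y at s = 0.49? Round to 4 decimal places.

RK4: k1 = f(s_n, y_n); k2 = f(s_n + h/2, y_n + (h/2)·k1); k3 = f(s_n + h/2, y_n + (h/2)·k2); k4 = f(s_n + h, y_n + h·k3); y_{n+1} = y_n + (h/6)·(k1 + 2k2 + 2k3 + k4).
s=0.000000, y=-2.070000:
  k1 = f(0.000000, -2.070000) = 0.000000
  k2 = f(0.245000, -2.070000) = 0.182574
  k3 = f(0.245000, -2.025269) = 0.178629
  k4 = f(0.490000, -1.982472) = 0.349708
  y ← -2.070000 + (0.49/6)·(k1 + 2k2 + 2k3 + k4) = -1.982444
y(0.49) ≈ -1.9824

-1.9824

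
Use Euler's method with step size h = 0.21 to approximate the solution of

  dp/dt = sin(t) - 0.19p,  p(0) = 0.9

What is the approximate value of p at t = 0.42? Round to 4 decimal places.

Euler: p_{n+1} = p_n + h·f(t_n, p_n).
t=0.000000, p=0.900000: f=-0.171000 → p ← 0.900000 + 0.21·(-0.171000) = 0.864090
t=0.210000, p=0.864090: f=0.044283 → p ← 0.864090 + 0.21·0.044283 = 0.873389
p(0.42) ≈ 0.8734

0.8734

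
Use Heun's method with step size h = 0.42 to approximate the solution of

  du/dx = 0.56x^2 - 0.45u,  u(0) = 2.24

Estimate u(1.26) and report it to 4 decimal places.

Heun: k1 = f(x_n, u_n); k2 = f(x_n + h, u_n + h·k1); u_{n+1} = u_n + (h/2)·(k1 + k2).
x=0.000000, u=2.240000:
  k1 = f(0.000000, 2.240000) = -1.008000
  k2 = f(0.420000, 1.816640) = -0.718704
  u ← 2.240000 + (0.42/2)·(-1.008000 + (-0.718704)) = 1.877392
x=0.420000, u=1.877392:
  k1 = f(0.420000, 1.877392) = -0.746042
  k2 = f(0.840000, 1.564054) = -0.308688
  u ← 1.877392 + (0.42/2)·(-0.746042 + (-0.308688)) = 1.655899
x=0.840000, u=1.655899:
  k1 = f(0.840000, 1.655899) = -0.350018
  k2 = f(1.260000, 1.508891) = 0.210055
  u ← 1.655899 + (0.42/2)·(-0.350018 + 0.210055) = 1.626506
u(1.26) ≈ 1.6265

1.6265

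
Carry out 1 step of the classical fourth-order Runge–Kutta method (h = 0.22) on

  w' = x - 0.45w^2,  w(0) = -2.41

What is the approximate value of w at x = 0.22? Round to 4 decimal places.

RK4: k1 = f(x_n, w_n); k2 = f(x_n + h/2, w_n + (h/2)·k1); k3 = f(x_n + h/2, w_n + (h/2)·k2); k4 = f(x_n + h, w_n + h·k3); w_{n+1} = w_n + (h/6)·(k1 + 2k2 + 2k3 + k4).
x=0.000000, w=-2.410000:
  k1 = f(0.000000, -2.410000) = -2.613645
  k2 = f(0.110000, -2.697501) = -3.164430
  k3 = f(0.110000, -2.758087) = -3.313171
  k4 = f(0.220000, -3.138898) = -4.213705
  w ← -2.410000 + (0.22/6)·(k1 + 2k2 + 2k3 + k4) = -3.135360
w(0.22) ≈ -3.1354

-3.1354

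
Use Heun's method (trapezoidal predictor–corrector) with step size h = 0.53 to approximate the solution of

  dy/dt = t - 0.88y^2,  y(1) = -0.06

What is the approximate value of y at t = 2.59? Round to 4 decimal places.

Heun: k1 = f(t_n, y_n); k2 = f(t_n + h, y_n + h·k1); y_{n+1} = y_n + (h/2)·(k1 + k2).
t=1.000000, y=-0.060000:
  k1 = f(1.000000, -0.060000) = 0.996832
  k2 = f(1.530000, 0.468321) = 1.336994
  y ← -0.060000 + (0.53/2)·(0.996832 + 1.336994) = 0.558464
t=1.530000, y=0.558464:
  k1 = f(1.530000, 0.558464) = 1.255544
  k2 = f(2.060000, 1.223902) = 0.741816
  y ← 0.558464 + (0.53/2)·(1.255544 + 0.741816) = 1.087764
t=2.060000, y=1.087764:
  k1 = f(2.060000, 1.087764) = 1.018757
  k2 = f(2.590000, 1.627705) = 0.258506
  y ← 1.087764 + (0.53/2)·(1.018757 + 0.258506) = 1.426239
y(2.59) ≈ 1.4262

1.4262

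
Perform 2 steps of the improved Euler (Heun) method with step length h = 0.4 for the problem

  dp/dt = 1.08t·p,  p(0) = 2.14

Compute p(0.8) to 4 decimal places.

Heun: k1 = f(t_n, p_n); k2 = f(t_n + h, p_n + h·k1); p_{n+1} = p_n + (h/2)·(k1 + k2).
t=0.000000, p=2.140000:
  k1 = f(0.000000, 2.140000) = 0.000000
  k2 = f(0.400000, 2.140000) = 0.924480
  p ← 2.140000 + (0.4/2)·(0.000000 + 0.924480) = 2.324896
t=0.400000, p=2.324896:
  k1 = f(0.400000, 2.324896) = 1.004355
  k2 = f(0.800000, 2.726638) = 2.355815
  p ← 2.324896 + (0.4/2)·(1.004355 + 2.355815) = 2.996930
p(0.8) ≈ 2.9969

2.9969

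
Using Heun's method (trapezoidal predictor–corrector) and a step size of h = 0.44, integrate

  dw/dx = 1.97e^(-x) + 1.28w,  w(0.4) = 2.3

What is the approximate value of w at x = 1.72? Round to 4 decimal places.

14.6182

Heun: k1 = f(x_n, w_n); k2 = f(x_n + h, w_n + h·k1); w_{n+1} = w_n + (h/2)·(k1 + k2).
x=0.400000, w=2.300000:
  k1 = f(0.400000, 2.300000) = 4.264530
  k2 = f(0.840000, 4.176393) = 6.196253
  w ← 2.300000 + (0.44/2)·(4.264530 + 6.196253) = 4.601372
x=0.840000, w=4.601372:
  k1 = f(0.840000, 4.601372) = 6.740226
  k2 = f(1.280000, 7.567072) = 10.233586
  w ← 4.601372 + (0.44/2)·(6.740226 + 10.233586) = 8.335611
x=1.280000, w=8.335611:
  k1 = f(1.280000, 8.335611) = 11.217316
  k2 = f(1.720000, 13.271230) = 17.339935
  w ← 8.335611 + (0.44/2)·(11.217316 + 17.339935) = 14.618206
w(1.72) ≈ 14.6182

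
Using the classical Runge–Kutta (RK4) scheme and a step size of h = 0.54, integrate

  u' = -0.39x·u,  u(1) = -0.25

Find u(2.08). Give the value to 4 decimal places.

RK4: k1 = f(x_n, u_n); k2 = f(x_n + h/2, u_n + (h/2)·k1); k3 = f(x_n + h/2, u_n + (h/2)·k2); k4 = f(x_n + h, u_n + h·k3); u_{n+1} = u_n + (h/6)·(k1 + 2k2 + 2k3 + k4).
x=1.000000, u=-0.250000:
  k1 = f(1.000000, -0.250000) = 0.097500
  k2 = f(1.270000, -0.223675) = 0.110786
  k3 = f(1.270000, -0.220088) = 0.109009
  k4 = f(1.540000, -0.191135) = 0.114796
  u ← -0.250000 + (0.54/6)·(k1 + 2k2 + 2k3 + k4) = -0.191330
x=1.540000, u=-0.191330:
  k1 = f(1.540000, -0.191330) = 0.114913
  k2 = f(1.810000, -0.160304) = 0.113158
  k3 = f(1.810000, -0.160777) = 0.113493
  k4 = f(2.080000, -0.130044) = 0.105492
  u ← -0.191330 + (0.54/6)·(k1 + 2k2 + 2k3 + k4) = -0.130697
u(2.08) ≈ -0.1307

-0.1307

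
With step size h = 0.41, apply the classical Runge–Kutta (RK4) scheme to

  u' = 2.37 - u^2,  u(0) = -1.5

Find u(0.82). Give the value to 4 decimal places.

-1.1156

RK4: k1 = f(x_n, u_n); k2 = f(x_n + h/2, u_n + (h/2)·k1); k3 = f(x_n + h/2, u_n + (h/2)·k2); k4 = f(x_n + h, u_n + h·k3); u_{n+1} = u_n + (h/6)·(k1 + 2k2 + 2k3 + k4).
x=0.000000, u=-1.500000:
  k1 = f(0.000000, -1.500000) = 0.120000
  k2 = f(0.205000, -1.475400) = 0.193195
  k3 = f(0.205000, -1.460395) = 0.237246
  k4 = f(0.410000, -1.402729) = 0.402351
  u ← -1.500000 + (0.41/6)·(k1 + 2k2 + 2k3 + k4) = -1.405479
x=0.410000, u=-1.405479:
  k1 = f(0.410000, -1.405479) = 0.394629
  k2 = f(0.615000, -1.324580) = 0.615487
  k3 = f(0.615000, -1.279304) = 0.733381
  k4 = f(0.820000, -1.104793) = 1.149433
  u ← -1.405479 + (0.41/6)·(k1 + 2k2 + 2k3 + k4) = -1.115623
u(0.82) ≈ -1.1156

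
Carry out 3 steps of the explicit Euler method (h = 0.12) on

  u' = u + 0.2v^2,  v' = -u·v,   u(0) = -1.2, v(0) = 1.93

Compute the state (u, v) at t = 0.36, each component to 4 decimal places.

Euler on (u,v): u_{n+1} = u_n + h·u', v_{n+1} = v_n + h·v'.
0.000000: (-1.200000, 1.930000); f=(-0.455020, 2.316000) → (-1.254602, 2.207920)
0.120000: (-1.254602, 2.207920); f=(-0.279620, 2.770062) → (-1.288157, 2.540327)
0.240000: (-1.288157, 2.540327); f=(0.002496, 3.272340) → (-1.287857, 2.933008)
(u(0.36), v(0.36)) ≈ (-1.2879, 2.9330)

-1.2879, 2.9330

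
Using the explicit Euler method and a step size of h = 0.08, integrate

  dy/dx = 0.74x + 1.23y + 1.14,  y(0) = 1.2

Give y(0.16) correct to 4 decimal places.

1.6439

Euler: y_{n+1} = y_n + h·f(x_n, y_n).
x=0.000000, y=1.200000: f=2.616000 → y ← 1.200000 + 0.08·2.616000 = 1.409280
x=0.080000, y=1.409280: f=2.932614 → y ← 1.409280 + 0.08·2.932614 = 1.643889
y(0.16) ≈ 1.6439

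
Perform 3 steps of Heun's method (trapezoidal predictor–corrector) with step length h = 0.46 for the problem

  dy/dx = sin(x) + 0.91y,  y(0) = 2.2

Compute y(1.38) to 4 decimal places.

8.7285

Heun: k1 = f(x_n, y_n); k2 = f(x_n + h, y_n + h·k1); y_{n+1} = y_n + (h/2)·(k1 + k2).
x=0.000000, y=2.200000:
  k1 = f(0.000000, 2.200000) = 2.002000
  k2 = f(0.460000, 3.120920) = 3.283985
  y ← 2.200000 + (0.46/2)·(2.002000 + 3.283985) = 3.415777
x=0.460000, y=3.415777:
  k1 = f(0.460000, 3.415777) = 3.552305
  k2 = f(0.920000, 5.049837) = 5.390953
  y ← 3.415777 + (0.46/2)·(3.552305 + 5.390953) = 5.472726
x=0.920000, y=5.472726:
  k1 = f(0.920000, 5.472726) = 5.775782
  k2 = f(1.380000, 8.129586) = 8.379777
  y ← 5.472726 + (0.46/2)·(5.775782 + 8.379777) = 8.728504
y(1.38) ≈ 8.7285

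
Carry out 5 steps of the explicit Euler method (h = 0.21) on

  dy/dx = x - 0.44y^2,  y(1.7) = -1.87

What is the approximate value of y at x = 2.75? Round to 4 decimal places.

-0.9544

Euler: y_{n+1} = y_n + h·f(x_n, y_n).
x=1.700000, y=-1.870000: f=0.161364 → y ← -1.870000 + 0.21·0.161364 = -1.836114
x=1.910000, y=-1.836114: f=0.426622 → y ← -1.836114 + 0.21·0.426622 = -1.746523
x=2.120000, y=-1.746523: f=0.777849 → y ← -1.746523 + 0.21·0.777849 = -1.583174
x=2.330000, y=-1.583174: f=1.227166 → y ← -1.583174 + 0.21·1.227166 = -1.325470
x=2.540000, y=-1.325470: f=1.766977 → y ← -1.325470 + 0.21·1.766977 = -0.954404
y(2.75) ≈ -0.9544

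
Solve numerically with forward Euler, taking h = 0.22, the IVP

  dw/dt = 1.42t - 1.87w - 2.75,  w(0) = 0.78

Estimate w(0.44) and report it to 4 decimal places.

Euler: w_{n+1} = w_n + h·f(t_n, w_n).
t=0.000000, w=0.780000: f=-4.208600 → w ← 0.780000 + 0.22·(-4.208600) = -0.145892
t=0.220000, w=-0.145892: f=-2.164782 → w ← -0.145892 + 0.22·(-2.164782) = -0.622144
w(0.44) ≈ -0.6221

-0.6221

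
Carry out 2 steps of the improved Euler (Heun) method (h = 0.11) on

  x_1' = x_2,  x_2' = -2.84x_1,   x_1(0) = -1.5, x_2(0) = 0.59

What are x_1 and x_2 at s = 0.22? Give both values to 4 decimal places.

-1.2698, 1.4707

Heun on (x_1,x_2): k1 = f(s_n, state_n); k2 = f(s_n + h, state_n + h·k1); state_{n+1} = state_n + (h/2)·(k1 + k2).
0.000000: (-1.500000, 0.590000)
  k1 = (0.590000, 4.260000)
  predictor → (-1.435100, 1.058600)
  k2 = (1.058600, 4.075684)
  → (-1.409327, 1.048463)
0.110000: (-1.409327, 1.048463)
  k1 = (1.048463, 4.002489)
  predictor → (-1.293996, 1.488736)
  k2 = (1.488736, 3.674949)
  → (-1.269781, 1.470722)
(x_1(0.22), x_2(0.22)) ≈ (-1.2698, 1.4707)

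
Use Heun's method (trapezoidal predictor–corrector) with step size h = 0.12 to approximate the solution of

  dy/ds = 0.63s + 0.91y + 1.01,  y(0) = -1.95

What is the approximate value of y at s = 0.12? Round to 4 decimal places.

Heun: k1 = f(s_n, y_n); k2 = f(s_n + h, y_n + h·k1); y_{n+1} = y_n + (h/2)·(k1 + k2).
s=0.000000, y=-1.950000:
  k1 = f(0.000000, -1.950000) = -0.764500
  k2 = f(0.120000, -2.041740) = -0.772383
  y ← -1.950000 + (0.12/2)·(-0.764500 + (-0.772383)) = -2.042213
y(0.12) ≈ -2.0422

-2.0422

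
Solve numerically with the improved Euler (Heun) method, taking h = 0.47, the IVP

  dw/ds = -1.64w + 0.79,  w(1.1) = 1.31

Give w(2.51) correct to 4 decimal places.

0.6024

Heun: k1 = f(s_n, w_n); k2 = f(s_n + h, w_n + h·k1); w_{n+1} = w_n + (h/2)·(k1 + k2).
s=1.100000, w=1.310000:
  k1 = f(1.100000, 1.310000) = -1.358400
  k2 = f(1.570000, 0.671552) = -0.311345
  w ← 1.310000 + (0.47/2)·(-1.358400 + (-0.311345)) = 0.917610
s=1.570000, w=0.917610:
  k1 = f(1.570000, 0.917610) = -0.714880
  k2 = f(2.040000, 0.581616) = -0.163851
  w ← 0.917610 + (0.47/2)·(-0.714880 + (-0.163851)) = 0.711108
s=2.040000, w=0.711108:
  k1 = f(2.040000, 0.711108) = -0.376217
  k2 = f(2.510000, 0.534286) = -0.086229
  w ← 0.711108 + (0.47/2)·(-0.376217 + (-0.086229)) = 0.602433
w(2.51) ≈ 0.6024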